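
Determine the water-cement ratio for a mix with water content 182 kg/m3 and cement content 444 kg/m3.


w/c = water / cement
w/c = 182 / 444 = 0.41

0.41


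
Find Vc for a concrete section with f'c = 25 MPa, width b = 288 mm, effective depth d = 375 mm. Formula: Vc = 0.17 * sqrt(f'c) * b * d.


Vc = 0.17 * sqrt(25) * 288 * 375 / 1000
= 91.8 kN

91.8


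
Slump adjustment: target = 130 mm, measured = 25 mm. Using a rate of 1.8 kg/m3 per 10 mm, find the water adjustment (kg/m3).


Difference = 130 - 25 = 105 mm
Water adjustment = 105 * 1.8 / 10 = 18.9 kg/m3

18.9


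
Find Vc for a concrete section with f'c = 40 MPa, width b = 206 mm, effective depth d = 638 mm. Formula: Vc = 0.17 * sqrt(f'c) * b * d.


Vc = 0.17 * sqrt(40) * 206 * 638 / 1000
= 141.31 kN

141.31


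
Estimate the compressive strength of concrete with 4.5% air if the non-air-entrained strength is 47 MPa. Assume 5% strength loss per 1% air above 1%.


Strength loss = (4.5 - 1) * 5 = 17.5%
f'c = 47 * (1 - 17.5/100)
= 38.77 MPa

38.77


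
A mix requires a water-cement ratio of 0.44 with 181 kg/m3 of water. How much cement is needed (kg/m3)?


Cement = water / (w/c)
= 181 / 0.44
= 411.4 kg/m3

411.4


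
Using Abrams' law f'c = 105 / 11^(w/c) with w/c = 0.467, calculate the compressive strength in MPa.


f'c = 105 / 11^0.467
= 105 / 3.064
= 34.27 MPa

34.27


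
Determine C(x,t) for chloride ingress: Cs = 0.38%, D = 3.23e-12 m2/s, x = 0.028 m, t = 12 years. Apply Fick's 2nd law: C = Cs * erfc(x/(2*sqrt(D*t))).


t_seconds = 12 * 365.25 * 24 * 3600 = 378691200.0 s
arg = 0.028 / (2 * sqrt(3.23e-12 * 378691200.0))
= 0.4003
erfc(0.4003) = 0.5713
C = 0.38 * 0.5713 = 0.2171%

0.2171


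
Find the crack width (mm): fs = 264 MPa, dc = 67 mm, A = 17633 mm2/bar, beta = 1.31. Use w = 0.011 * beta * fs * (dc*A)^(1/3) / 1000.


w = 0.011 * beta * fs * (dc * A)^(1/3) / 1000
= 0.011 * 1.31 * 264 * (67 * 17633)^(1/3) / 1000
= 0.402 mm

0.402


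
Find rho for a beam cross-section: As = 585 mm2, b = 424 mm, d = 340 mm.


rho = As / (b * d)
= 585 / (424 * 340)
= 0.0041

0.0041


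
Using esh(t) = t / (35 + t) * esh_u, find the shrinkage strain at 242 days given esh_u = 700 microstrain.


esh(242) = 242 / (35 + 242) * 700
= 242 / 277 * 700
= 611.6 microstrain

611.6


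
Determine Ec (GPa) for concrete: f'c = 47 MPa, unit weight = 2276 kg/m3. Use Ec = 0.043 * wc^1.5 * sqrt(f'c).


Ec = 0.043 * 2276^1.5 * sqrt(47) / 1000
= 32.01 GPa

32.01


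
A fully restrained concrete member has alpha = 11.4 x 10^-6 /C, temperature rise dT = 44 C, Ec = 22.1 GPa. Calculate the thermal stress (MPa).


sigma = alpha * dT * Ec
= 11.4e-6 * 44 * 22.1 * 1000
= 11.085 MPa

11.085


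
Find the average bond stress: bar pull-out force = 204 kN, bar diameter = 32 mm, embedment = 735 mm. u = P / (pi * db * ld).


u = P / (pi * db * ld)
= 204 * 1000 / (pi * 32 * 735)
= 2.761 MPa

2.761


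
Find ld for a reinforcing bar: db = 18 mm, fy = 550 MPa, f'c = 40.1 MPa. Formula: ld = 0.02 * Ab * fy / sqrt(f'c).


Ab = pi * 18^2 / 4 = 254.469 mm2
ld = 0.02 * 254.469 * 550 / sqrt(40.1)
= 442.0 mm

442.0


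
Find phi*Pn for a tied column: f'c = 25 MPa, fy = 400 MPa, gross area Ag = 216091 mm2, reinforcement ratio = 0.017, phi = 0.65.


Ast = rho * Ag = 0.017 * 216091 = 3673.547 mm2
phi*Pn = 0.65 * 0.80 * (0.85 * 25 * (216091 - 3673.547) + 400 * 3673.547) / 1000
= 3111.31 kN

3111.31


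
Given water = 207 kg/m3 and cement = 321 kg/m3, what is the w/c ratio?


w/c = water / cement
w/c = 207 / 321 = 0.645

0.645


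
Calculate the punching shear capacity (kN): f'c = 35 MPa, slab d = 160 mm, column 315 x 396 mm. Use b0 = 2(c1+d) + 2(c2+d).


b0 = 2*(315 + 160) + 2*(396 + 160) = 2062 mm
Vc = 0.33 * sqrt(35) * 2062 * 160 / 1000
= 644.1 kN

644.1


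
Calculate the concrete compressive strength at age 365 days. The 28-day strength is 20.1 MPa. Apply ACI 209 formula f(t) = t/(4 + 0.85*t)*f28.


f(365) = 365 / (4 + 0.85 * 365) * 20.1
= 365 / 314.25 * 20.1
= 23.35 MPa

23.35


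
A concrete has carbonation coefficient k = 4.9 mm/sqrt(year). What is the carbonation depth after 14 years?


depth = k * sqrt(t)
= 4.9 * sqrt(14)
= 18.33 mm

18.33


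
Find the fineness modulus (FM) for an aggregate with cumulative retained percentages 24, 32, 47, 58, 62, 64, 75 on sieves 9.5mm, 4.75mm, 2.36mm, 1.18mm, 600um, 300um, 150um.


FM = sum(cumulative % retained) / 100
= 362 / 100
= 3.62

3.62


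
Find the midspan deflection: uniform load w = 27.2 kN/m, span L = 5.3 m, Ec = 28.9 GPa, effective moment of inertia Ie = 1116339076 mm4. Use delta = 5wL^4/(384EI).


Convert: L = 5.3 m = 5300 mm, Ec = 28.9 GPa = 28900 MPa
delta = 5 * 27.2 * 5300^4 / (384 * 28900 * 1116339076)
= 8.66 mm

8.66


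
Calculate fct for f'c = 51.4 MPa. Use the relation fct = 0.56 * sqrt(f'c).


fct = 0.56 * sqrt(51.4)
= 0.56 * 7.169
= 4.015 MPa

4.015


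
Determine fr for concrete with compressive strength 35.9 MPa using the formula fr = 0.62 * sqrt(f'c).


fr = 0.62 * sqrt(35.9)
= 3.715 MPa

3.715


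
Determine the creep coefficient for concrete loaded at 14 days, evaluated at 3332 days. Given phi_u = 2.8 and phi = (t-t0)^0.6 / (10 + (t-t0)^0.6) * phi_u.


dt = 3332 - 14 = 3318
phi = 3318^0.6 / (10 + 3318^0.6) * 2.8
= 2.599

2.599


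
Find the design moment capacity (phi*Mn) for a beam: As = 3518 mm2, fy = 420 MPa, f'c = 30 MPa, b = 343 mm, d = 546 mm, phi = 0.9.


a = As * fy / (0.85 * f'c * b)
= 3518 * 420 / (0.85 * 30 * 343)
= 168.9316 mm
Mn = As * fy * (d - a/2) / 10^6
= 681.9445 kN-m
phi*Mn = 0.9 * 681.9445 = 613.75 kN-m

613.75


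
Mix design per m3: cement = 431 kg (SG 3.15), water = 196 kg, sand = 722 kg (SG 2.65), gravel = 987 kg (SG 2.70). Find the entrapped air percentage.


Vol cement = 431 / (3.15 * 1000) = 0.136825 m3
Vol water = 196 / 1000 = 0.196 m3
Vol sand = 722 / (2.65 * 1000) = 0.272453 m3
Vol gravel = 987 / (2.70 * 1000) = 0.365556 m3
Total solid + water volume = 0.970834 m3
Air = (1 - 0.970834) * 100 = 2.92%

2.92


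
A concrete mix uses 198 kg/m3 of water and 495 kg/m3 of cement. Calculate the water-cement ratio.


w/c = water / cement
w/c = 198 / 495 = 0.4

0.4


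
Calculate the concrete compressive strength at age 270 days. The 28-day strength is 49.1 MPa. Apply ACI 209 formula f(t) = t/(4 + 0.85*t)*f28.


f(270) = 270 / (4 + 0.85 * 270) * 49.1
= 270 / 233.5 * 49.1
= 56.78 MPa

56.78


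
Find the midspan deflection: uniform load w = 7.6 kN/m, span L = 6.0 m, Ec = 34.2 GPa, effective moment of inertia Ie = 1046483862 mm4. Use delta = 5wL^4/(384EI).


Convert: L = 6.0 m = 6000 mm, Ec = 34.2 GPa = 34200 MPa
delta = 5 * 7.6 * 6000^4 / (384 * 34200 * 1046483862)
= 3.58 mm

3.58


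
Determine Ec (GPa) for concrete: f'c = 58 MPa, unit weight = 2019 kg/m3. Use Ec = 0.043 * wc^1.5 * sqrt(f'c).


Ec = 0.043 * 2019^1.5 * sqrt(58) / 1000
= 29.71 GPa

29.71


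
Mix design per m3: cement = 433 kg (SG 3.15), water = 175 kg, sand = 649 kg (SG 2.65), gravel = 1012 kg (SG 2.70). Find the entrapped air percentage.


Vol cement = 433 / (3.15 * 1000) = 0.13746 m3
Vol water = 175 / 1000 = 0.175 m3
Vol sand = 649 / (2.65 * 1000) = 0.244906 m3
Vol gravel = 1012 / (2.70 * 1000) = 0.374815 m3
Total solid + water volume = 0.932181 m3
Air = (1 - 0.932181) * 100 = 6.78%

6.78


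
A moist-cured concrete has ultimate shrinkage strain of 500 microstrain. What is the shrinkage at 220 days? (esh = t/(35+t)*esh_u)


esh(220) = 220 / (35 + 220) * 500
= 220 / 255 * 500
= 431.4 microstrain

431.4


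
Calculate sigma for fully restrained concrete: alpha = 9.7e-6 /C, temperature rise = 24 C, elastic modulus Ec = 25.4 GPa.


sigma = alpha * dT * Ec
= 9.7e-6 * 24 * 25.4 * 1000
= 5.913 MPa

5.913


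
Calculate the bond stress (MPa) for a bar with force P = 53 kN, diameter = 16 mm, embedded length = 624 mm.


u = P / (pi * db * ld)
= 53 * 1000 / (pi * 16 * 624)
= 1.69 MPa

1.69


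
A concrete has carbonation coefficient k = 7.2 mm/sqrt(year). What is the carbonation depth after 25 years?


depth = k * sqrt(t)
= 7.2 * sqrt(25)
= 36.0 mm

36.0


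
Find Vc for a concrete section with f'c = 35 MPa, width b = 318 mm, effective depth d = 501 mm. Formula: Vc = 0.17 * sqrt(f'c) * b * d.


Vc = 0.17 * sqrt(35) * 318 * 501 / 1000
= 160.23 kN

160.23


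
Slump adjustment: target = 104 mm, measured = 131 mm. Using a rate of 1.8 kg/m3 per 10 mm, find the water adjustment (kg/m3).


Difference = 104 - 131 = -27 mm
Water adjustment = -27 * 1.8 / 10 = -4.9 kg/m3

-4.9


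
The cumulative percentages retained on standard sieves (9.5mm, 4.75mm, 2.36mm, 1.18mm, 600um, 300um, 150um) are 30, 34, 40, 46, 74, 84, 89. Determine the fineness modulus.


FM = sum(cumulative % retained) / 100
= 397 / 100
= 3.97

3.97


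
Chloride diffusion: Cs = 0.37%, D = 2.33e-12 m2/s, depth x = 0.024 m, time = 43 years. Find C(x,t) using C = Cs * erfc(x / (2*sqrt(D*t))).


t_seconds = 43 * 365.25 * 24 * 3600 = 1356976800.0 s
arg = 0.024 / (2 * sqrt(2.33e-12 * 1356976800.0))
= 0.2134
erfc(0.2134) = 0.7628
C = 0.37 * 0.7628 = 0.2822%

0.2822


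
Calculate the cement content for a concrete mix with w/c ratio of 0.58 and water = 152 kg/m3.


Cement = water / (w/c)
= 152 / 0.58
= 262.1 kg/m3

262.1


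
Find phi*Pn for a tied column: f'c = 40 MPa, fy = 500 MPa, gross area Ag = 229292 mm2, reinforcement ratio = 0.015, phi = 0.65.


Ast = rho * Ag = 0.015 * 229292 = 3439.38 mm2
phi*Pn = 0.65 * 0.80 * (0.85 * 40 * (229292 - 3439.38) + 500 * 3439.38) / 1000
= 4887.31 kN

4887.31


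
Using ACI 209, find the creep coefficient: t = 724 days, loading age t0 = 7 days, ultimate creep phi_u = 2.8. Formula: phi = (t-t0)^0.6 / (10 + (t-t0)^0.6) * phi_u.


dt = 724 - 7 = 717
phi = 717^0.6 / (10 + 717^0.6) * 2.8
= 2.346

2.346


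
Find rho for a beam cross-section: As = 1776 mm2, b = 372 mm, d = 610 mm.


rho = As / (b * d)
= 1776 / (372 * 610)
= 0.0078

0.0078


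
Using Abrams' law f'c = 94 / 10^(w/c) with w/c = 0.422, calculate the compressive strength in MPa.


f'c = 94 / 10^0.422
= 94 / 2.642
= 35.57 MPa

35.57


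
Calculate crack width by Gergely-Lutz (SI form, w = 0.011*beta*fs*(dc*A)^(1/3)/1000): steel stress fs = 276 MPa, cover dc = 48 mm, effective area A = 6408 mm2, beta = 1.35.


w = 0.011 * beta * fs * (dc * A)^(1/3) / 1000
= 0.011 * 1.35 * 276 * (48 * 6408)^(1/3) / 1000
= 0.277 mm

0.277


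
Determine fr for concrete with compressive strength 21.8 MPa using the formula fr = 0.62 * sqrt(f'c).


fr = 0.62 * sqrt(21.8)
= 2.895 MPa

2.895


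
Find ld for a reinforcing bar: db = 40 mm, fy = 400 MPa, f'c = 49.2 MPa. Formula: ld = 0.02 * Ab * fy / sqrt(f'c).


Ab = pi * 40^2 / 4 = 1256.637 mm2
ld = 0.02 * 1256.637 * 400 / sqrt(49.2)
= 1433.2 mm

1433.2


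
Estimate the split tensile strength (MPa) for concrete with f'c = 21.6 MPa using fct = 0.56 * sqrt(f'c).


fct = 0.56 * sqrt(21.6)
= 0.56 * 4.648
= 2.603 MPa

2.603


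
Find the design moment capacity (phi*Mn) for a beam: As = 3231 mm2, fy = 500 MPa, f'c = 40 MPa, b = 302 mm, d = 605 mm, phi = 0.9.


a = As * fy / (0.85 * f'c * b)
= 3231 * 500 / (0.85 * 40 * 302)
= 157.3335 mm
Mn = As * fy * (d - a/2) / 10^6
= 850.2914 kN-m
phi*Mn = 0.9 * 850.2914 = 765.26 kN-m

765.26


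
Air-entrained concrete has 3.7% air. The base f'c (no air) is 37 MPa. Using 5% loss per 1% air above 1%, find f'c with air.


Strength loss = (3.7 - 1) * 5 = 13.5%
f'c = 37 * (1 - 13.5/100)
= 32.01 MPa

32.01


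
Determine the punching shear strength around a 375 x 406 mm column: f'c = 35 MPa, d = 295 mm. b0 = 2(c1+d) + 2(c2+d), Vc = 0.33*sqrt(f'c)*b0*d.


b0 = 2*(375 + 295) + 2*(406 + 295) = 2742 mm
Vc = 0.33 * sqrt(35) * 2742 * 295 / 1000
= 1579.2 kN

1579.2


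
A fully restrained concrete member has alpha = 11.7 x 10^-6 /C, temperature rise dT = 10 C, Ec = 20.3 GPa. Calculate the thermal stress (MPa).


sigma = alpha * dT * Ec
= 11.7e-6 * 10 * 20.3 * 1000
= 2.375 MPa

2.375


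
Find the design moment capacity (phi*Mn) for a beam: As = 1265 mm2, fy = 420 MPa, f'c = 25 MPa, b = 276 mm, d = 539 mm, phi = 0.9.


a = As * fy / (0.85 * f'c * b)
= 1265 * 420 / (0.85 * 25 * 276)
= 90.5882 mm
Mn = As * fy * (d - a/2) / 10^6
= 262.3059 kN-m
phi*Mn = 0.9 * 262.3059 = 236.08 kN-m

236.08


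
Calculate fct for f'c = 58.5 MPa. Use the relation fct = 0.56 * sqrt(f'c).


fct = 0.56 * sqrt(58.5)
= 0.56 * 7.649
= 4.283 MPa

4.283


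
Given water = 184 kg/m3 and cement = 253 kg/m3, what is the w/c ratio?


w/c = water / cement
w/c = 184 / 253 = 0.727

0.727


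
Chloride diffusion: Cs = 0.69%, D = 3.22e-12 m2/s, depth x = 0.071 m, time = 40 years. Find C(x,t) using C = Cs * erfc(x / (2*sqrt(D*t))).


t_seconds = 40 * 365.25 * 24 * 3600 = 1262304000.0 s
arg = 0.071 / (2 * sqrt(3.22e-12 * 1262304000.0))
= 0.5568
erfc(0.5568) = 0.431
C = 0.69 * 0.431 = 0.2974%

0.2974


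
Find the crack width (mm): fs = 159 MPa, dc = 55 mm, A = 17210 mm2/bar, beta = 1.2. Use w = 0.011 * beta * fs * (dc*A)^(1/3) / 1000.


w = 0.011 * beta * fs * (dc * A)^(1/3) / 1000
= 0.011 * 1.2 * 159 * (55 * 17210)^(1/3) / 1000
= 0.206 mm

0.206


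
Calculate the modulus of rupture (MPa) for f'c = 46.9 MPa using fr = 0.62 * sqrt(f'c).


fr = 0.62 * sqrt(46.9)
= 4.246 MPa

4.246


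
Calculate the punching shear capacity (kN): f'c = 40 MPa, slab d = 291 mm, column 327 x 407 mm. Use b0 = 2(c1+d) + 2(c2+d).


b0 = 2*(327 + 291) + 2*(407 + 291) = 2632 mm
Vc = 0.33 * sqrt(40) * 2632 * 291 / 1000
= 1598.54 kN

1598.54


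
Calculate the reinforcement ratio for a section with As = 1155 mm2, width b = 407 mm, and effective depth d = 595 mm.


rho = As / (b * d)
= 1155 / (407 * 595)
= 0.0048

0.0048


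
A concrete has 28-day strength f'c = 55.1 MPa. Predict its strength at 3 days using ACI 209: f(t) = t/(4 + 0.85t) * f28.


f(3) = 3 / (4 + 0.85 * 3) * 55.1
= 3 / 6.55 * 55.1
= 25.24 MPa

25.24


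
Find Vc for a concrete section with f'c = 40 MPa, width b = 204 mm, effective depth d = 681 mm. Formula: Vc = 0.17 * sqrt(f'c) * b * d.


Vc = 0.17 * sqrt(40) * 204 * 681 / 1000
= 149.37 kN

149.37


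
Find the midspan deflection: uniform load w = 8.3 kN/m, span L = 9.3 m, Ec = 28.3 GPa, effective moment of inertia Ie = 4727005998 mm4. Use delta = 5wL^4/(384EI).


Convert: L = 9.3 m = 9300 mm, Ec = 28.3 GPa = 28300 MPa
delta = 5 * 8.3 * 9300^4 / (384 * 28300 * 4727005998)
= 6.04 mm

6.04


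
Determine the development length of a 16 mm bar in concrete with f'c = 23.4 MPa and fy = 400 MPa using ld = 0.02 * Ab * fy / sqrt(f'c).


Ab = pi * 16^2 / 4 = 201.062 mm2
ld = 0.02 * 201.062 * 400 / sqrt(23.4)
= 332.5 mm

332.5


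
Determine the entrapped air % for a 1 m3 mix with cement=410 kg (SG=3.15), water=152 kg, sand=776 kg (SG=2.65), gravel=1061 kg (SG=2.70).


Vol cement = 410 / (3.15 * 1000) = 0.130159 m3
Vol water = 152 / 1000 = 0.152 m3
Vol sand = 776 / (2.65 * 1000) = 0.29283 m3
Vol gravel = 1061 / (2.70 * 1000) = 0.392963 m3
Total solid + water volume = 0.967952 m3
Air = (1 - 0.967952) * 100 = 3.2%

3.2


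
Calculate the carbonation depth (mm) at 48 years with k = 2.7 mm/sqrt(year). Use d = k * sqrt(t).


depth = k * sqrt(t)
= 2.7 * sqrt(48)
= 18.71 mm

18.71


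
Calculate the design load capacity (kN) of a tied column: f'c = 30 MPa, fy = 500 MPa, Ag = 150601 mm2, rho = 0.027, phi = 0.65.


Ast = rho * Ag = 0.027 * 150601 = 4066.227 mm2
phi*Pn = 0.65 * 0.80 * (0.85 * 30 * (150601 - 4066.227) + 500 * 4066.227) / 1000
= 3000.27 kN

3000.27


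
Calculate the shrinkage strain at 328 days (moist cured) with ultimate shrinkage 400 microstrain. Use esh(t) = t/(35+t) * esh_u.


esh(328) = 328 / (35 + 328) * 400
= 328 / 363 * 400
= 361.4 microstrain

361.4


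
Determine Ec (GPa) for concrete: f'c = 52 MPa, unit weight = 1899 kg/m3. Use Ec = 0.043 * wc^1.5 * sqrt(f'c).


Ec = 0.043 * 1899^1.5 * sqrt(52) / 1000
= 25.66 GPa

25.66


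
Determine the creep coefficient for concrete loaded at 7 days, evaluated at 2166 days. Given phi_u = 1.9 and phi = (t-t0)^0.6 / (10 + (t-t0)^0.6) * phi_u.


dt = 2166 - 7 = 2159
phi = 2159^0.6 / (10 + 2159^0.6) * 1.9
= 1.727

1.727


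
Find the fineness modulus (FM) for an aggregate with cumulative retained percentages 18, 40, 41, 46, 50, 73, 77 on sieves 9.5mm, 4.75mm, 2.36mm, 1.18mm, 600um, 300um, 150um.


FM = sum(cumulative % retained) / 100
= 345 / 100
= 3.45

3.45


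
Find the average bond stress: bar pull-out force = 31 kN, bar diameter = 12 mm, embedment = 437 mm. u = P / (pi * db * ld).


u = P / (pi * db * ld)
= 31 * 1000 / (pi * 12 * 437)
= 1.882 MPa

1.882


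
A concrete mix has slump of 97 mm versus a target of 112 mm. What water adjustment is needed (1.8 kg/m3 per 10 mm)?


Difference = 112 - 97 = 15 mm
Water adjustment = 15 * 1.8 / 10 = 2.7 kg/m3

2.7


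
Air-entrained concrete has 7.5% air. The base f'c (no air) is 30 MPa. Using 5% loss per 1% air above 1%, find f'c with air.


Strength loss = (7.5 - 1) * 5 = 32.5%
f'c = 30 * (1 - 32.5/100)
= 20.25 MPa

20.25


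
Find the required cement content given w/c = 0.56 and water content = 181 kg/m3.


Cement = water / (w/c)
= 181 / 0.56
= 323.2 kg/m3

323.2


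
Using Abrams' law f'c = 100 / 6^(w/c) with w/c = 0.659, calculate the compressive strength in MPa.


f'c = 100 / 6^0.659
= 100 / 3.257
= 30.7 MPa

30.7


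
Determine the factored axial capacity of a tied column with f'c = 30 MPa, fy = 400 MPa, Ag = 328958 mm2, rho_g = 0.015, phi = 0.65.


Ast = rho * Ag = 0.015 * 328958 = 4934.37 mm2
phi*Pn = 0.65 * 0.80 * (0.85 * 30 * (328958 - 4934.37) + 400 * 4934.37) / 1000
= 5322.9 kN

5322.9


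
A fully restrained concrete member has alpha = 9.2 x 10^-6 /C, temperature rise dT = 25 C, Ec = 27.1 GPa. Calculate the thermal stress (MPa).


sigma = alpha * dT * Ec
= 9.2e-6 * 25 * 27.1 * 1000
= 6.233 MPa

6.233


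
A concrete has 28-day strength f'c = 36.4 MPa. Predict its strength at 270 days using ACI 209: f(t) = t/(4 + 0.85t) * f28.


f(270) = 270 / (4 + 0.85 * 270) * 36.4
= 270 / 233.5 * 36.4
= 42.09 MPa

42.09


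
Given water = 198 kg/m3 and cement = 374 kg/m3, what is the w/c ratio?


w/c = water / cement
w/c = 198 / 374 = 0.529

0.529


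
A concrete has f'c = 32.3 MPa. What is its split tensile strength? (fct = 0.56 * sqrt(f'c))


fct = 0.56 * sqrt(32.3)
= 0.56 * 5.683
= 3.183 MPa

3.183


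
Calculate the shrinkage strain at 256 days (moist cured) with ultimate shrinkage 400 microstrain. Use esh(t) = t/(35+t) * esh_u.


esh(256) = 256 / (35 + 256) * 400
= 256 / 291 * 400
= 351.9 microstrain

351.9


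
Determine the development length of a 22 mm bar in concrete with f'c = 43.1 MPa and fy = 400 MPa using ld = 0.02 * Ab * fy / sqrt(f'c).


Ab = pi * 22^2 / 4 = 380.133 mm2
ld = 0.02 * 380.133 * 400 / sqrt(43.1)
= 463.2 mm

463.2


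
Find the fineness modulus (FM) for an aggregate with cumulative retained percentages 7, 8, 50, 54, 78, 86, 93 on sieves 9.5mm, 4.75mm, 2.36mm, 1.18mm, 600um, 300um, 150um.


FM = sum(cumulative % retained) / 100
= 376 / 100
= 3.76

3.76


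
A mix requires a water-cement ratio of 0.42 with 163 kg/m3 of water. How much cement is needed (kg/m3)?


Cement = water / (w/c)
= 163 / 0.42
= 388.1 kg/m3

388.1


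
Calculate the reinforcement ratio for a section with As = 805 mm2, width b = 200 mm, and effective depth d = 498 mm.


rho = As / (b * d)
= 805 / (200 * 498)
= 0.0081

0.0081


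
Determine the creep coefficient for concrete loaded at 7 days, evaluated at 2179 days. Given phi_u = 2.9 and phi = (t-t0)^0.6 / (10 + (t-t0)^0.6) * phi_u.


dt = 2179 - 7 = 2172
phi = 2172^0.6 / (10 + 2172^0.6) * 2.9
= 2.638

2.638


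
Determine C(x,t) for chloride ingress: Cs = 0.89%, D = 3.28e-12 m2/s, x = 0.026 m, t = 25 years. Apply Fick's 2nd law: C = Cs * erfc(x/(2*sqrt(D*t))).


t_seconds = 25 * 365.25 * 24 * 3600 = 788940000.0 s
arg = 0.026 / (2 * sqrt(3.28e-12 * 788940000.0))
= 0.2556
erfc(0.2556) = 0.7178
C = 0.89 * 0.7178 = 0.6388%

0.6388


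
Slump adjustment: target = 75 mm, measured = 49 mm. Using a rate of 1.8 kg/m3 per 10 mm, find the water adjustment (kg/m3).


Difference = 75 - 49 = 26 mm
Water adjustment = 26 * 1.8 / 10 = 4.7 kg/m3

4.7


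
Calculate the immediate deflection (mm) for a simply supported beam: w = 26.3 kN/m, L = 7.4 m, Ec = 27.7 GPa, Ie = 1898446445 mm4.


Convert: L = 7.4 m = 7400 mm, Ec = 27.7 GPa = 27700 MPa
delta = 5 * 26.3 * 7400^4 / (384 * 27700 * 1898446445)
= 19.53 mm

19.53


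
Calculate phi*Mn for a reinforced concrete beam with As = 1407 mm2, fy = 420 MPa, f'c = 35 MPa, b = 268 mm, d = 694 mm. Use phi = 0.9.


a = As * fy / (0.85 * f'c * b)
= 1407 * 420 / (0.85 * 35 * 268)
= 74.1176 mm
Mn = As * fy * (d - a/2) / 10^6
= 388.2128 kN-m
phi*Mn = 0.9 * 388.2128 = 349.39 kN-m

349.39


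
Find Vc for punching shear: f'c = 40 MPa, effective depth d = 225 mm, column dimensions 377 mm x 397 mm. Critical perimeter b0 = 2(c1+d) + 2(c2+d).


b0 = 2*(377 + 225) + 2*(397 + 225) = 2448 mm
Vc = 0.33 * sqrt(40) * 2448 * 225 / 1000
= 1149.58 kN

1149.58


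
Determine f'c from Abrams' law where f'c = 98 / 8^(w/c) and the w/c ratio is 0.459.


f'c = 98 / 8^0.459
= 98 / 2.597
= 37.73 MPa

37.73


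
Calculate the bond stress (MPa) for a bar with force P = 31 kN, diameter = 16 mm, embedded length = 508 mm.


u = P / (pi * db * ld)
= 31 * 1000 / (pi * 16 * 508)
= 1.214 MPa

1.214


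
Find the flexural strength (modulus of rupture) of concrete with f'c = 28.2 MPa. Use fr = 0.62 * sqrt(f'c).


fr = 0.62 * sqrt(28.2)
= 3.292 MPa

3.292


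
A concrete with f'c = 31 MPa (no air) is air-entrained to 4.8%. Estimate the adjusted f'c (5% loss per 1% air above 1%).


Strength loss = (4.8 - 1) * 5 = 19.0%
f'c = 31 * (1 - 19.0/100)
= 25.11 MPa

25.11


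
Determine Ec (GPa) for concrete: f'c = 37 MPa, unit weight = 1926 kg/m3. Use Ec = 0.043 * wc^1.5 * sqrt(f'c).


Ec = 0.043 * 1926^1.5 * sqrt(37) / 1000
= 22.11 GPa

22.11


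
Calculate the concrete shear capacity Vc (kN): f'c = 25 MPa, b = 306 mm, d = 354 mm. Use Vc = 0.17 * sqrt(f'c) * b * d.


Vc = 0.17 * sqrt(25) * 306 * 354 / 1000
= 92.08 kN

92.08


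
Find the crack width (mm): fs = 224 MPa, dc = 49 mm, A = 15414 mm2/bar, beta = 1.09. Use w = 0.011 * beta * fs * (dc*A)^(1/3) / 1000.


w = 0.011 * beta * fs * (dc * A)^(1/3) / 1000
= 0.011 * 1.09 * 224 * (49 * 15414)^(1/3) / 1000
= 0.245 mm

0.245


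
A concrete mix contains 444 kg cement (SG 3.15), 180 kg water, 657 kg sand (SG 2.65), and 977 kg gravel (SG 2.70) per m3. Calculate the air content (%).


Vol cement = 444 / (3.15 * 1000) = 0.140952 m3
Vol water = 180 / 1000 = 0.18 m3
Vol sand = 657 / (2.65 * 1000) = 0.247925 m3
Vol gravel = 977 / (2.70 * 1000) = 0.361852 m3
Total solid + water volume = 0.930729 m3
Air = (1 - 0.930729) * 100 = 6.93%

6.93


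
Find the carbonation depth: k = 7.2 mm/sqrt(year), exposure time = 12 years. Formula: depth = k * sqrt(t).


depth = k * sqrt(t)
= 7.2 * sqrt(12)
= 24.94 mm

24.94


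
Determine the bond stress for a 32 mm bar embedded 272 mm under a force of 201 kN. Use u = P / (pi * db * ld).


u = P / (pi * db * ld)
= 201 * 1000 / (pi * 32 * 272)
= 7.351 MPa

7.351


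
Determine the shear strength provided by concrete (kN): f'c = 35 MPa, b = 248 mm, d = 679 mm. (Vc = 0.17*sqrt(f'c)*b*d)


Vc = 0.17 * sqrt(35) * 248 * 679 / 1000
= 169.36 kN

169.36


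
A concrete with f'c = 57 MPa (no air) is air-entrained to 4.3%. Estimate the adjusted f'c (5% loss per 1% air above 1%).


Strength loss = (4.3 - 1) * 5 = 16.5%
f'c = 57 * (1 - 16.5/100)
= 47.59 MPa

47.59


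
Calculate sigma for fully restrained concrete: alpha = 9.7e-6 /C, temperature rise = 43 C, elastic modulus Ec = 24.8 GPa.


sigma = alpha * dT * Ec
= 9.7e-6 * 43 * 24.8 * 1000
= 10.344 MPa

10.344


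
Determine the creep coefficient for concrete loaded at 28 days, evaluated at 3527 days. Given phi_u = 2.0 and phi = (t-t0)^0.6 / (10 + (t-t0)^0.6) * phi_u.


dt = 3527 - 28 = 3499
phi = 3499^0.6 / (10 + 3499^0.6) * 2.0
= 1.861

1.861


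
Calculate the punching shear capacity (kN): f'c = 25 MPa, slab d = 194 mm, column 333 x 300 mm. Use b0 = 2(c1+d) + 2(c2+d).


b0 = 2*(333 + 194) + 2*(300 + 194) = 2042 mm
Vc = 0.33 * sqrt(25) * 2042 * 194 / 1000
= 653.64 kN

653.64


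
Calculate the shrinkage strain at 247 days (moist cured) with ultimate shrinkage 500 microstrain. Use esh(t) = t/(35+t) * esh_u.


esh(247) = 247 / (35 + 247) * 500
= 247 / 282 * 500
= 437.9 microstrain

437.9


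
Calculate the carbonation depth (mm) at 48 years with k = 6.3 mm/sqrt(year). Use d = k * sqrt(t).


depth = k * sqrt(t)
= 6.3 * sqrt(48)
= 43.65 mm

43.65


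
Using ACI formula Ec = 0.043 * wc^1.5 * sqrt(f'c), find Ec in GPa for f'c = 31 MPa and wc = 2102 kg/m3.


Ec = 0.043 * 2102^1.5 * sqrt(31) / 1000
= 23.07 GPa

23.07


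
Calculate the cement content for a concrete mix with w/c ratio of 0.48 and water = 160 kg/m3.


Cement = water / (w/c)
= 160 / 0.48
= 333.3 kg/m3

333.3


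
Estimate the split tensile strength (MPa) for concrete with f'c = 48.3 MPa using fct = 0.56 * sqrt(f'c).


fct = 0.56 * sqrt(48.3)
= 0.56 * 6.95
= 3.892 MPa

3.892


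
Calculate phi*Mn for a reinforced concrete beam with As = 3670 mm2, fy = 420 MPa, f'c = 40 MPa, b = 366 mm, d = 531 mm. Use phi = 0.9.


a = As * fy / (0.85 * f'c * b)
= 3670 * 420 / (0.85 * 40 * 366)
= 123.8669 mm
Mn = As * fy * (d - a/2) / 10^6
= 723.0192 kN-m
phi*Mn = 0.9 * 723.0192 = 650.72 kN-m

650.72


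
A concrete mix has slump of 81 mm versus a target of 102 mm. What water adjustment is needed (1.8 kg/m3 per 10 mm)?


Difference = 102 - 81 = 21 mm
Water adjustment = 21 * 1.8 / 10 = 3.8 kg/m3

3.8


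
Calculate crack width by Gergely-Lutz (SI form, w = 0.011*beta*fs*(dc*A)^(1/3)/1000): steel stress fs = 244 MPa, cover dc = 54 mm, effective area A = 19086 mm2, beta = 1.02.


w = 0.011 * beta * fs * (dc * A)^(1/3) / 1000
= 0.011 * 1.02 * 244 * (54 * 19086)^(1/3) / 1000
= 0.277 mm

0.277


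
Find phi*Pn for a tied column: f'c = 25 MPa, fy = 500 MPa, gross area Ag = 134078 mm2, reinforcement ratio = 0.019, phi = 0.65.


Ast = rho * Ag = 0.019 * 134078 = 2547.482 mm2
phi*Pn = 0.65 * 0.80 * (0.85 * 25 * (134078 - 2547.482) + 500 * 2547.482) / 1000
= 2115.76 kN

2115.76


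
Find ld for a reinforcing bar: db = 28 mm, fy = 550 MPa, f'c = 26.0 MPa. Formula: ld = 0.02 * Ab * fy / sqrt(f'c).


Ab = pi * 28^2 / 4 = 615.752 mm2
ld = 0.02 * 615.752 * 550 / sqrt(26.0)
= 1328.3 mm

1328.3


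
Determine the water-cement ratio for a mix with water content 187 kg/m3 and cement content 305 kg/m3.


w/c = water / cement
w/c = 187 / 305 = 0.613

0.613


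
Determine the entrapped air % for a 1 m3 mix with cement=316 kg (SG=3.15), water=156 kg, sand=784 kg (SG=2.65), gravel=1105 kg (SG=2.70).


Vol cement = 316 / (3.15 * 1000) = 0.100317 m3
Vol water = 156 / 1000 = 0.156 m3
Vol sand = 784 / (2.65 * 1000) = 0.295849 m3
Vol gravel = 1105 / (2.70 * 1000) = 0.409259 m3
Total solid + water volume = 0.961426 m3
Air = (1 - 0.961426) * 100 = 3.86%

3.86


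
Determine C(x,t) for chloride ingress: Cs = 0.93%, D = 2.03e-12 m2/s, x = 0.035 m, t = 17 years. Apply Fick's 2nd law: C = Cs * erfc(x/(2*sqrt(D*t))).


t_seconds = 17 * 365.25 * 24 * 3600 = 536479200.0 s
arg = 0.035 / (2 * sqrt(2.03e-12 * 536479200.0))
= 0.5303
erfc(0.5303) = 0.4533
C = 0.93 * 0.4533 = 0.4216%

0.4216


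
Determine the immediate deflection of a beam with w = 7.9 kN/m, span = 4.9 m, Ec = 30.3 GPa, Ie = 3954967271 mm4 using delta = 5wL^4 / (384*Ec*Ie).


Convert: L = 4.9 m = 4900 mm, Ec = 30.3 GPa = 30300 MPa
delta = 5 * 7.9 * 4900^4 / (384 * 30300 * 3954967271)
= 0.49 mm

0.49


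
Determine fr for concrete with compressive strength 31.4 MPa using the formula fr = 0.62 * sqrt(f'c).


fr = 0.62 * sqrt(31.4)
= 3.474 MPa

3.474


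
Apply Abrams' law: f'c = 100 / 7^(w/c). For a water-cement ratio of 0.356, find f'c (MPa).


f'c = 100 / 7^0.356
= 100 / 1.999
= 50.02 MPa

50.02


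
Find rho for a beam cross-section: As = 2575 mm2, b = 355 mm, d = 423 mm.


rho = As / (b * d)
= 2575 / (355 * 423)
= 0.0171

0.0171


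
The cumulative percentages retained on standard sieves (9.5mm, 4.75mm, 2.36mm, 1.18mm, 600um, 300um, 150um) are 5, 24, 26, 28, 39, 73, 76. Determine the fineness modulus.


FM = sum(cumulative % retained) / 100
= 271 / 100
= 2.71

2.71


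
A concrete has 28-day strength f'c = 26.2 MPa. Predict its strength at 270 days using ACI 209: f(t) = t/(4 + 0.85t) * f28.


f(270) = 270 / (4 + 0.85 * 270) * 26.2
= 270 / 233.5 * 26.2
= 30.3 MPa

30.3


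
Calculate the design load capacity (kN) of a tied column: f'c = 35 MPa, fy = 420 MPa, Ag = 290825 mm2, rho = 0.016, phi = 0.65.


Ast = rho * Ag = 0.016 * 290825 = 4653.2 mm2
phi*Pn = 0.65 * 0.80 * (0.85 * 35 * (290825 - 4653.2) + 420 * 4653.2) / 1000
= 5443.34 kN

5443.34


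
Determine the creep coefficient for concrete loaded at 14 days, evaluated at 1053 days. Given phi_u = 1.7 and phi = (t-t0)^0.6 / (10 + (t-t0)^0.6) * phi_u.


dt = 1053 - 14 = 1039
phi = 1039^0.6 / (10 + 1039^0.6) * 1.7
= 1.472

1.472


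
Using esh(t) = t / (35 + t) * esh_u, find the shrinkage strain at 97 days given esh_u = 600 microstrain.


esh(97) = 97 / (35 + 97) * 600
= 97 / 132 * 600
= 440.9 microstrain

440.9


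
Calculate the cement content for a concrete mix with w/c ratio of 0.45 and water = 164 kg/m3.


Cement = water / (w/c)
= 164 / 0.45
= 364.4 kg/m3

364.4


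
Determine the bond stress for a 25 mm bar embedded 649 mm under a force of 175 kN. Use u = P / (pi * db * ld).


u = P / (pi * db * ld)
= 175 * 1000 / (pi * 25 * 649)
= 3.433 MPa

3.433


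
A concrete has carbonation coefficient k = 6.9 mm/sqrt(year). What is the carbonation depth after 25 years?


depth = k * sqrt(t)
= 6.9 * sqrt(25)
= 34.5 mm

34.5


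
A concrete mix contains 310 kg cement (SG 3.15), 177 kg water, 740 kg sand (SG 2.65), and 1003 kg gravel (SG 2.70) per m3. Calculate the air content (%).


Vol cement = 310 / (3.15 * 1000) = 0.098413 m3
Vol water = 177 / 1000 = 0.177 m3
Vol sand = 740 / (2.65 * 1000) = 0.279245 m3
Vol gravel = 1003 / (2.70 * 1000) = 0.371481 m3
Total solid + water volume = 0.926139 m3
Air = (1 - 0.926139) * 100 = 7.39%

7.39


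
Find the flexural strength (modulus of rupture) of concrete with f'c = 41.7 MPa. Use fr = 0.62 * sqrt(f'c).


fr = 0.62 * sqrt(41.7)
= 4.004 MPa

4.004


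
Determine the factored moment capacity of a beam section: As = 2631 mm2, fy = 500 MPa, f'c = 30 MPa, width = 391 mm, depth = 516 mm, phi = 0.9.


a = As * fy / (0.85 * f'c * b)
= 2631 * 500 / (0.85 * 30 * 391)
= 131.9392 mm
Mn = As * fy * (d - a/2) / 10^6
= 592.015 kN-m
phi*Mn = 0.9 * 592.015 = 532.81 kN-m

532.81


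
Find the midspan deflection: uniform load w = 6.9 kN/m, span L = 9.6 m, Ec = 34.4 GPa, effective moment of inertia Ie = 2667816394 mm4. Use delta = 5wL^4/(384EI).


Convert: L = 9.6 m = 9600 mm, Ec = 34.4 GPa = 34400 MPa
delta = 5 * 6.9 * 9600^4 / (384 * 34400 * 2667816394)
= 8.31 mm

8.31


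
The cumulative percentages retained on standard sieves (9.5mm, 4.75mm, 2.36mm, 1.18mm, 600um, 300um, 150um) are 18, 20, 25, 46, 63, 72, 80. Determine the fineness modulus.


FM = sum(cumulative % retained) / 100
= 324 / 100
= 3.24

3.24


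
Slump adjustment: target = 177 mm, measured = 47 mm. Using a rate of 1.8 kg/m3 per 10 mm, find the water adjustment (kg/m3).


Difference = 177 - 47 = 130 mm
Water adjustment = 130 * 1.8 / 10 = 23.4 kg/m3

23.4


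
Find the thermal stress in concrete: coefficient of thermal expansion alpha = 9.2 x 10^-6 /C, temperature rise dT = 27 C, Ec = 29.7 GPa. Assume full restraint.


sigma = alpha * dT * Ec
= 9.2e-6 * 27 * 29.7 * 1000
= 7.377 MPa

7.377


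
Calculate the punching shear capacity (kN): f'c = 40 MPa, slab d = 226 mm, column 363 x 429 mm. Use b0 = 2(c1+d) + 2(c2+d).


b0 = 2*(363 + 226) + 2*(429 + 226) = 2488 mm
Vc = 0.33 * sqrt(40) * 2488 * 226 / 1000
= 1173.55 kN

1173.55


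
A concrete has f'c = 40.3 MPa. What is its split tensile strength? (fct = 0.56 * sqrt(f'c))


fct = 0.56 * sqrt(40.3)
= 0.56 * 6.348
= 3.555 MPa

3.555


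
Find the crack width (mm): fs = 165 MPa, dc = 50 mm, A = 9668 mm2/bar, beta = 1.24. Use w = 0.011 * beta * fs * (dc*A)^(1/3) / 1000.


w = 0.011 * beta * fs * (dc * A)^(1/3) / 1000
= 0.011 * 1.24 * 165 * (50 * 9668)^(1/3) / 1000
= 0.177 mm

0.177


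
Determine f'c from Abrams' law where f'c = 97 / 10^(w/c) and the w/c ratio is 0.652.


f'c = 97 / 10^0.652
= 97 / 4.487
= 21.62 MPa

21.62


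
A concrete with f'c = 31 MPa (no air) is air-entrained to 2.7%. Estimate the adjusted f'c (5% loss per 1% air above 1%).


Strength loss = (2.7 - 1) * 5 = 8.5%
f'c = 31 * (1 - 8.5/100)
= 28.37 MPa

28.37


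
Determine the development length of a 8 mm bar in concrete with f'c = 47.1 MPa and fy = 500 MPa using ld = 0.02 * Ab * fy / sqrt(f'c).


Ab = pi * 8^2 / 4 = 50.265 mm2
ld = 0.02 * 50.265 * 500 / sqrt(47.1)
= 73.2 mm

73.2


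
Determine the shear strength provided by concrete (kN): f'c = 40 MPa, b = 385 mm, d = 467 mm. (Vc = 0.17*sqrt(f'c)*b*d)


Vc = 0.17 * sqrt(40) * 385 * 467 / 1000
= 193.31 kN

193.31


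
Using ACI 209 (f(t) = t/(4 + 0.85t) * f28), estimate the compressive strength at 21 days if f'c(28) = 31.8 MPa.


f(21) = 21 / (4 + 0.85 * 21) * 31.8
= 21 / 21.85 * 31.8
= 30.56 MPa

30.56


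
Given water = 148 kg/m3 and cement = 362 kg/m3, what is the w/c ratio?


w/c = water / cement
w/c = 148 / 362 = 0.409

0.409


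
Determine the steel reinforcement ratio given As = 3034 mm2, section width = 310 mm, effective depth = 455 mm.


rho = As / (b * d)
= 3034 / (310 * 455)
= 0.0215

0.0215


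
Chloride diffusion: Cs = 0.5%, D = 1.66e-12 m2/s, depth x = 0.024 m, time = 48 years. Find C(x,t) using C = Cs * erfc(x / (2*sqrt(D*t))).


t_seconds = 48 * 365.25 * 24 * 3600 = 1514764800.0 s
arg = 0.024 / (2 * sqrt(1.66e-12 * 1514764800.0))
= 0.2393
erfc(0.2393) = 0.735
C = 0.5 * 0.735 = 0.3675%

0.3675


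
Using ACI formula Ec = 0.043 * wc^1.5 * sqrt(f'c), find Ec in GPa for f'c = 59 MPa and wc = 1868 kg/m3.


Ec = 0.043 * 1868^1.5 * sqrt(59) / 1000
= 26.67 GPa

26.67


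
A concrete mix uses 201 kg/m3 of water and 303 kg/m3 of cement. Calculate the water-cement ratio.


w/c = water / cement
w/c = 201 / 303 = 0.663

0.663


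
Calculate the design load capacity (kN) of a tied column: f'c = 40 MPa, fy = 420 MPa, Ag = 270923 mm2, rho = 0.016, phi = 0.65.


Ast = rho * Ag = 0.016 * 270923 = 4334.768 mm2
phi*Pn = 0.65 * 0.80 * (0.85 * 40 * (270923 - 4334.768) + 420 * 4334.768) / 1000
= 5659.99 kN

5659.99


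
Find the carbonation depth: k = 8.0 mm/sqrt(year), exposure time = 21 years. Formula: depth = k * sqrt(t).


depth = k * sqrt(t)
= 8.0 * sqrt(21)
= 36.66 mm

36.66


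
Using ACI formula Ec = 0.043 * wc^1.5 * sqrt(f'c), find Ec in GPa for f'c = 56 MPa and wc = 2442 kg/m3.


Ec = 0.043 * 2442^1.5 * sqrt(56) / 1000
= 38.83 GPa

38.83


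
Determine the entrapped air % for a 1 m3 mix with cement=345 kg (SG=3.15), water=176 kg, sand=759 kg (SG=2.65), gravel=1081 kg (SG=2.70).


Vol cement = 345 / (3.15 * 1000) = 0.109524 m3
Vol water = 176 / 1000 = 0.176 m3
Vol sand = 759 / (2.65 * 1000) = 0.286415 m3
Vol gravel = 1081 / (2.70 * 1000) = 0.40037 m3
Total solid + water volume = 0.972309 m3
Air = (1 - 0.972309) * 100 = 2.77%

2.77


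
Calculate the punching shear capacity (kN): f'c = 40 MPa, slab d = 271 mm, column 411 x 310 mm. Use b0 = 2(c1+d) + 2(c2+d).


b0 = 2*(411 + 271) + 2*(310 + 271) = 2526 mm
Vc = 0.33 * sqrt(40) * 2526 * 271 / 1000
= 1428.72 kN

1428.72


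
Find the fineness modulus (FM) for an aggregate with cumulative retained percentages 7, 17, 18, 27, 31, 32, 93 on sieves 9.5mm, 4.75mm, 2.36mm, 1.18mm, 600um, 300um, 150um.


FM = sum(cumulative % retained) / 100
= 225 / 100
= 2.25

2.25


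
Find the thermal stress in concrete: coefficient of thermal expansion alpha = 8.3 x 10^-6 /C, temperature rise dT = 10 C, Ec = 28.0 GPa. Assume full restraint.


sigma = alpha * dT * Ec
= 8.3e-6 * 10 * 28.0 * 1000
= 2.324 MPa

2.324


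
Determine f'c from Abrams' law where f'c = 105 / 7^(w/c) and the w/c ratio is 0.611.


f'c = 105 / 7^0.611
= 105 / 3.284
= 31.98 MPa

31.98


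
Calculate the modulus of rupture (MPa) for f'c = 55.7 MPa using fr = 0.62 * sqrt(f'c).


fr = 0.62 * sqrt(55.7)
= 4.627 MPa

4.627


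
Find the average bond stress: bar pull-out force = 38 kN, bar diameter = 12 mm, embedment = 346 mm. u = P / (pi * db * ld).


u = P / (pi * db * ld)
= 38 * 1000 / (pi * 12 * 346)
= 2.913 MPa

2.913


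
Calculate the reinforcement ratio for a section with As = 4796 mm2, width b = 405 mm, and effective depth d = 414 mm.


rho = As / (b * d)
= 4796 / (405 * 414)
= 0.0286

0.0286


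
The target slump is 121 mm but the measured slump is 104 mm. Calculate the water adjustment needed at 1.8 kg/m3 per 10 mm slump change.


Difference = 121 - 104 = 17 mm
Water adjustment = 17 * 1.8 / 10 = 3.1 kg/m3

3.1


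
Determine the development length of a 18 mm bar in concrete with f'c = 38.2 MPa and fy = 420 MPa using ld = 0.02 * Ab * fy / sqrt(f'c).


Ab = pi * 18^2 / 4 = 254.469 mm2
ld = 0.02 * 254.469 * 420 / sqrt(38.2)
= 345.8 mm

345.8


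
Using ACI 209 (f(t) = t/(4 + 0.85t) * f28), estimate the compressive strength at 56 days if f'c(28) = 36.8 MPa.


f(56) = 56 / (4 + 0.85 * 56) * 36.8
= 56 / 51.6 * 36.8
= 39.94 MPa

39.94


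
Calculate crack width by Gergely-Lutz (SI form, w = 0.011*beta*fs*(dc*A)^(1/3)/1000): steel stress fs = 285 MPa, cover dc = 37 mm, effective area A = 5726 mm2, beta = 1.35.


w = 0.011 * beta * fs * (dc * A)^(1/3) / 1000
= 0.011 * 1.35 * 285 * (37 * 5726)^(1/3) / 1000
= 0.252 mm

0.252


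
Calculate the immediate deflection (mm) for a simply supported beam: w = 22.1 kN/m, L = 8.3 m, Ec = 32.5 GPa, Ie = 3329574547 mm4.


Convert: L = 8.3 m = 8300 mm, Ec = 32.5 GPa = 32500 MPa
delta = 5 * 22.1 * 8300^4 / (384 * 32500 * 3329574547)
= 12.62 mm

12.62


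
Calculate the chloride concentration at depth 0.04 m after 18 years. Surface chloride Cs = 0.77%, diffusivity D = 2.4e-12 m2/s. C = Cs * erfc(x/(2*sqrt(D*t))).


t_seconds = 18 * 365.25 * 24 * 3600 = 568036800.0 s
arg = 0.04 / (2 * sqrt(2.4e-12 * 568036800.0))
= 0.5417
erfc(0.5417) = 0.4437
C = 0.77 * 0.4437 = 0.3416%

0.3416


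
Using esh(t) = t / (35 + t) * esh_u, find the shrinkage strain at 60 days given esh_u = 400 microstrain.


esh(60) = 60 / (35 + 60) * 400
= 60 / 95 * 400
= 252.6 microstrain

252.6


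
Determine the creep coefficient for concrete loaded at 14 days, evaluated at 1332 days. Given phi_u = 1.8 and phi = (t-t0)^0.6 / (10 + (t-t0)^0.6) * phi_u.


dt = 1332 - 14 = 1318
phi = 1318^0.6 / (10 + 1318^0.6) * 1.8
= 1.587

1.587


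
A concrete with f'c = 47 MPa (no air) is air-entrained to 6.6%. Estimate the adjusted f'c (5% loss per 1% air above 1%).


Strength loss = (6.6 - 1) * 5 = 28.0%
f'c = 47 * (1 - 28.0/100)
= 33.84 MPa

33.84


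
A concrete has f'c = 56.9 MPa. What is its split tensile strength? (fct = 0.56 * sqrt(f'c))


fct = 0.56 * sqrt(56.9)
= 0.56 * 7.543
= 4.224 MPa

4.224


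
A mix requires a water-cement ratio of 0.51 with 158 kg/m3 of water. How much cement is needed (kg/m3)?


Cement = water / (w/c)
= 158 / 0.51
= 309.8 kg/m3

309.8


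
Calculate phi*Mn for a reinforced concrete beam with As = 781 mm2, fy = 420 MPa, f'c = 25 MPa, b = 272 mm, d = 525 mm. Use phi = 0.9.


a = As * fy / (0.85 * f'c * b)
= 781 * 420 / (0.85 * 25 * 272)
= 56.7509 mm
Mn = As * fy * (d - a/2) / 10^6
= 162.9028 kN-m
phi*Mn = 0.9 * 162.9028 = 146.61 kN-m

146.61
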